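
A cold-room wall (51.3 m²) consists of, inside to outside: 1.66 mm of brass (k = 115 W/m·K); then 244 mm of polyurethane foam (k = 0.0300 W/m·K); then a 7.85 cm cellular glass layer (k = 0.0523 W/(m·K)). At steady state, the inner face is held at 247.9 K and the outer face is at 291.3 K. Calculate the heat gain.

Resistance network (inner→outer):
  R_brass = L/(kA) = 0.00166/(115·51.3) = 2.814×10^-7 K/W
  R_polyurethane foam = L/(kA) = 0.244/(0.0300·51.3) = 0.1585 K/W
  R_cellular glass = L/(kA) = 0.0785/(0.0523·51.3) = 0.02926 K/W
ΣR = 2.814×10^-7 + 0.1585 + 0.02926 = 0.1878 K/W
Q = ΔT/ΣR = (247.9 K − 291.3 K)/0.1878 = -231 W
(Negative Q ⇒ heat flows inward; heat gain = 231 W.)

Q = 231 W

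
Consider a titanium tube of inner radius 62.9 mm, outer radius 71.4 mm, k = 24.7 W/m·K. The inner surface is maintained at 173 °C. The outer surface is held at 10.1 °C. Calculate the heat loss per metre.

Q' = 2πk·ΔT/ln(r₂/r₁) = 2π × 24.7 × 162.9 / ln(0.0714/0.0629) = 1.99×10^5 W/m

Q' = 1.99×10^5 W/m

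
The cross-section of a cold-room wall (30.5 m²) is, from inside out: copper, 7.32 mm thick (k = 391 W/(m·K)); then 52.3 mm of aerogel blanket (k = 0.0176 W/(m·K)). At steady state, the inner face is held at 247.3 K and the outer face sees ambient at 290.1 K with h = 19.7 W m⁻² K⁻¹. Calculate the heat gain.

Treat each layer as a resistance in series:
  R_copper = L/(kA) = 0.00732/(391·30.5) = 6.138×10^-7 K/W
  R_aerogel blanket = L/(kA) = 0.0523/(0.0176·30.5) = 0.09743 K/W
  R_conv,out = 1/(hA) = 1/(19.7·30.5) = 0.001664 K/W
ΣR = 6.138×10^-7 + 0.09743 + 0.001664 = 0.09909 K/W
Q = ΔT/ΣR = (247.3 K − 290.1 K)/0.09909 = -432 W
(Negative Q ⇒ heat flows inward; heat gain = 432 W.)

Q = 432 W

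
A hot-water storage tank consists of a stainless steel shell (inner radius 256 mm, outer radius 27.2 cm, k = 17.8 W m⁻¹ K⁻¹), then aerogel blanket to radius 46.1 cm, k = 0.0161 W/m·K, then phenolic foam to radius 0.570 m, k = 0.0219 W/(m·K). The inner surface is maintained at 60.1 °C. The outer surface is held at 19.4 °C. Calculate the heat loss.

Resistance network (inner→outer):
  R_stainless steel = (1/0.256 − 1/0.272)/(4πk) = 0.2298/(4π·17.8) = 0.001027 K/W
  R_aerogel blanket = (1/0.272 − 1/0.461)/(4πk) = 1.507/(4π·0.0161) = 7.450 K/W
  R_phenolic foam = (1/0.461 − 1/0.570)/(4πk) = 0.4148/(4π·0.0219) = 1.507 K/W
ΣR = 0.001027 + 7.450 + 1.507 = 8.958 K/W
Q = ΔT/ΣR = (60.1 °C − 19.4 °C)/8.958 = 4.54 W

Q = 4.54 W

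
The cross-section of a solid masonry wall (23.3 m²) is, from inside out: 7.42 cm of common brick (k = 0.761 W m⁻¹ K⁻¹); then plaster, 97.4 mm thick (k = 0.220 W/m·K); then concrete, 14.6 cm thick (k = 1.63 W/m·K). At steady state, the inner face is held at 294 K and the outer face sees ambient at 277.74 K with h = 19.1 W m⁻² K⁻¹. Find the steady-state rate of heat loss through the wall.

Resistance network (inner→outer):
  R_common brick = L/(kA) = 0.0742/(0.761·23.3) = 0.004185 K/W
  R_plaster = L/(kA) = 0.0974/(0.220·23.3) = 0.01900 K/W
  R_concrete = L/(kA) = 0.146/(1.63·23.3) = 0.003844 K/W
  R_conv,out = 1/(hA) = 1/(19.1·23.3) = 0.002247 K/W
ΣR = 0.004185 + 0.01900 + 0.003844 + 0.002247 = 0.02928 K/W
Q = ΔT/ΣR = (294 K − 277.74 K)/0.02928 = 555 W

Q = 555 W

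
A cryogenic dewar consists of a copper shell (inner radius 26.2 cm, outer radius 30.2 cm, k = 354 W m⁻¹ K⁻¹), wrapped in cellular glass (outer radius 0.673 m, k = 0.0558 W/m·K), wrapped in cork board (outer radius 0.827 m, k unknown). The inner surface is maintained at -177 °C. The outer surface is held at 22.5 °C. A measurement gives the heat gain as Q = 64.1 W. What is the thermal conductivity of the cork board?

k = 0.0433 W/m·K

ΣR = ΔT/Q = |-177 − 22.5|/64.1 = 3.112 K/W
Known resistances:
  R_copper = (1/0.262 − 1/0.302)/(4πk) = 0.5055/(4π·354) = 1.136×10^-4 K/W
  R_cellular glass = (1/0.302 − 1/0.673)/(4πk) = 1.825/(4π·0.0558) = 2.603 K/W
R_cork board = ΣR − ΣR_known = 3.112 − 2.603 = 0.5090 K/W
(1/r₁−1/r₂)/(4πk) = 0.5090 ⇒ k = 0.2767/(4π·0.5090) = 0.0433 W/m·K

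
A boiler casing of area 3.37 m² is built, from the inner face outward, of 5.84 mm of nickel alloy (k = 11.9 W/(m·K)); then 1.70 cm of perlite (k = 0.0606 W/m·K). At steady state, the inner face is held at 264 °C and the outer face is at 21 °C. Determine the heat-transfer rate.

Q = 2.91 kW

Series thermal resistances, inner to outer:
  R_nickel alloy = L/(kA) = 0.00584/(11.9·3.37) = 1.456×10^-4 K/W
  R_perlite = L/(kA) = 0.0170/(0.0606·3.37) = 0.08324 K/W
ΣR = 1.456×10^-4 + 0.08324 = 0.08339 K/W
Q = ΔT/ΣR = (264 °C − 21 °C)/0.08339 = 2910 W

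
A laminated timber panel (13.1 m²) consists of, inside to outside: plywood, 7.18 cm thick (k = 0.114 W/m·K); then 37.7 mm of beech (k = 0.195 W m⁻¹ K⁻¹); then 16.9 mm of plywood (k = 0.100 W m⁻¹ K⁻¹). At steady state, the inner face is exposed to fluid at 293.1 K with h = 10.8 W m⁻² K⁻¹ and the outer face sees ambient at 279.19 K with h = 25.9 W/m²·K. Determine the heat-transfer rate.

Q = 162 W

Treat each layer as a resistance in series:
  R_conv,in = 1/(hA) = 1/(10.8·13.1) = 0.007068 K/W
  R_plywood = L/(kA) = 0.0718/(0.114·13.1) = 0.04808 K/W
  R_beech = L/(kA) = 0.0377/(0.195·13.1) = 0.01476 K/W
  R_plywood = L/(kA) = 0.0169/(0.100·13.1) = 0.01290 K/W
  R_conv,out = 1/(hA) = 1/(25.9·13.1) = 0.002947 K/W
ΣR = 0.007068 + 0.04808 + 0.01476 + 0.01290 + 0.002947 = 0.08575 K/W
Q = ΔT/ΣR = (293.1 K − 279.19 K)/0.08575 = 162 W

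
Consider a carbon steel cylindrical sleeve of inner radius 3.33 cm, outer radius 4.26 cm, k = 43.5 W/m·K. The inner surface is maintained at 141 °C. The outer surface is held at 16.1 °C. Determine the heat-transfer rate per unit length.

Q' = 2πk·ΔT/ln(r₂/r₁) = 2π × 43.5 × 124.9 / ln(0.0426/0.0333) = 1.39×10^5 W/m

Q' = 139 kW/m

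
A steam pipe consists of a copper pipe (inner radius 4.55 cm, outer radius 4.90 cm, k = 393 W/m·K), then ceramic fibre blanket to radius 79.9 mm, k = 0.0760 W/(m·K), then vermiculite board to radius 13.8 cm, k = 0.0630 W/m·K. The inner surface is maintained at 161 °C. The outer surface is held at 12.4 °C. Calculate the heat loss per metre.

Q' = 61.8 W/m

Series thermal resistances, inner to outer:
  R'_copper = ln(0.0490/0.0455)/(2πk) = 0.07411/(2π·393) = 3.001×10^-5 m·K/W
  R'_ceramic fibre blanket = ln(0.0799/0.0490)/(2πk) = 0.4890/(2π·0.0760) = 1.024 m·K/W
  R'_vermiculite board = ln(0.138/0.0799)/(2πk) = 0.5465/(2π·0.0630) = 1.381 m·K/W
ΣR = 3.001×10^-5 + 1.024 + 1.381 = 2.405 m·K/W
Q' = ΔT/ΣR = (161 °C − 12.4 °C)/2.405 = 61.8 W/m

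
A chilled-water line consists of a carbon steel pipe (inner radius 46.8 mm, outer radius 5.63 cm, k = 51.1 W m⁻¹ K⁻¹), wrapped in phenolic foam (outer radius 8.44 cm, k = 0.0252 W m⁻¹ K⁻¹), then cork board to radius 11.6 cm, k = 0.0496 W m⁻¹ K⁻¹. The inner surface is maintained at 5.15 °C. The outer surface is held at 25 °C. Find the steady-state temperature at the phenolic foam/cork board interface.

Series thermal resistances, inner to outer:
  R'_carbon steel = ln(0.0563/0.0468)/(2πk) = 0.1848/(2π·51.1) = 5.756×10^-4 m·K/W
  R'_phenolic foam = ln(0.0844/0.0563)/(2πk) = 0.4049/(2π·0.0252) = 2.557 m·K/W
  R'_cork board = ln(0.116/0.0844)/(2πk) = 0.3180/(2π·0.0496) = 1.020 m·K/W
ΣR = 5.756×10^-4 + 2.557 + 1.020 = 3.578 m·K/W
Q' = ΔT/ΣR = (5.15 °C − 25 °C)/3.578 = -5.548 W/m
From the inner boundary to the phenolic foam/cork board interface, ΣR_partial = 2.558 m·K/W.
T_interface = T_in − Q'·ΣR_partial = 5.15 °C − (-5.548)(2.558) = 19.3 °C

T = 19.3 °C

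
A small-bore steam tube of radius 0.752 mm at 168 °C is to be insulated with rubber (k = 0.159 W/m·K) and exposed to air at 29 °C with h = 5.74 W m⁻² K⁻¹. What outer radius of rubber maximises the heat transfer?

r_cr = 2.77 cm

For a cylinder, r_cr = k_ins/h = 0.159/5.74 = 0.0277 m = 2.77 cm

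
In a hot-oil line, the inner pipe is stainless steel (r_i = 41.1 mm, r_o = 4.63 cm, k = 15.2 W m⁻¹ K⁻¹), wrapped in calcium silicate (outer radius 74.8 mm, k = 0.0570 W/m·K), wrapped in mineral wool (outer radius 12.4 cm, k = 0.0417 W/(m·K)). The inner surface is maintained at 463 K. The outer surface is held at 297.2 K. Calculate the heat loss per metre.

Treat each layer as a resistance in series:
  R'_stainless steel = ln(0.0463/0.0411)/(2πk) = 0.1191/(2π·15.2) = 0.001247 m·K/W
  R'_calcium silicate = ln(0.0748/0.0463)/(2πk) = 0.4797/(2π·0.0570) = 1.339 m·K/W
  R'_mineral wool = ln(0.124/0.0748)/(2πk) = 0.5055/(2π·0.0417) = 1.929 m·K/W
ΣR = 0.001247 + 1.339 + 1.929 = 3.269 m·K/W
Q' = ΔT/ΣR = (463 K − 297.2 K)/3.269 = 50.7 W/m

Q' = 50.7 W/m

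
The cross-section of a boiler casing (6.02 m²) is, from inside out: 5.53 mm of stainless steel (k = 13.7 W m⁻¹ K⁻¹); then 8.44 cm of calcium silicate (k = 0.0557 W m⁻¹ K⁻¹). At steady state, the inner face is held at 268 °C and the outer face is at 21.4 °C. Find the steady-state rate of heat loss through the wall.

Q = 979 W

Treat each layer as a resistance in series:
  R_stainless steel = L/(kA) = 0.00553/(13.7·6.02) = 6.705×10^-5 K/W
  R_calcium silicate = L/(kA) = 0.0844/(0.0557·6.02) = 0.2517 K/W
ΣR = 6.705×10^-5 + 0.2517 = 0.2518 K/W
Q = ΔT/ΣR = (268 °C − 21.4 °C)/0.2518 = 979 W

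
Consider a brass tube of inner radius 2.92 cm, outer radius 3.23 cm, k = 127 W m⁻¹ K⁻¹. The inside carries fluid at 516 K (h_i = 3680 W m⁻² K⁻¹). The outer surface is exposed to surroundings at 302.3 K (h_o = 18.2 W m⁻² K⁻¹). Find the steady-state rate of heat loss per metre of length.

Series thermal resistances, inner to outer:
  R'_conv,in = 1/(2πr h) = 1/(2π·0.0292·3680) = 0.001481 m·K/W
  R'_brass = ln(0.0323/0.0292)/(2πk) = 0.1009/(2π·127) = 1.264×10^-4 m·K/W
  R'_conv,out = 1/(2πr h) = 1/(2π·0.0323·18.2) = 0.2707 m·K/W
ΣR = 0.001481 + 1.264×10^-4 + 0.2707 = 0.2723 m·K/W
Q' = ΔT/ΣR = (516 K − 302.3 K)/0.2723 = 785 W/m

Q' = 785 W/m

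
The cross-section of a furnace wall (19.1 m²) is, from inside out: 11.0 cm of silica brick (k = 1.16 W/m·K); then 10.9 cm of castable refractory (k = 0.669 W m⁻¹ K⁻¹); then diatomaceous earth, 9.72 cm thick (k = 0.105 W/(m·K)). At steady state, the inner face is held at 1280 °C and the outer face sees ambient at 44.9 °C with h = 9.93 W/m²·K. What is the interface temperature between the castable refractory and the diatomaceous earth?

Treat each layer as a resistance in series:
  R_silica brick = L/(kA) = 0.110/(1.16·19.1) = 0.004965 K/W
  R_castable refractory = L/(kA) = 0.109/(0.669·19.1) = 0.008530 K/W
  R_diatomaceous earth = L/(kA) = 0.0972/(0.105·19.1) = 0.04847 K/W
  R_conv,out = 1/(hA) = 1/(9.93·19.1) = 0.005273 K/W
ΣR = 0.004965 + 0.008530 + 0.04847 + 0.005273 = 0.06724 K/W
Q = ΔT/ΣR = (1280 °C − 44.9 °C)/0.06724 = 18370 W
From the inner boundary to the castable refractory/diatomaceous earth interface, ΣR_partial = 0.01350 K/W.
T_interface = T_in − Q·ΣR_partial = 1280 °C − (18370)(0.01350) = 1032 °C

T = 1032 °C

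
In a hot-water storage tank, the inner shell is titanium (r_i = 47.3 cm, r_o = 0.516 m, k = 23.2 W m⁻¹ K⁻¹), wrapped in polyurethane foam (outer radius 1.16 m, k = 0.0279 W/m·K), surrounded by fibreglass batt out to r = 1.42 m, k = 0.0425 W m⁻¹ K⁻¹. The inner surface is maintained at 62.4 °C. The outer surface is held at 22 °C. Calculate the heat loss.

Q = 12.0 W

Resistance network (inner→outer):
  R_titanium = (1/0.473 − 1/0.516)/(4πk) = 0.1762/(4π·23.2) = 6.043×10^-4 K/W
  R_polyurethane foam = (1/0.516 − 1/1.16)/(4πk) = 1.076/(4π·0.0279) = 3.069 K/W
  R_fibreglass batt = (1/1.16 − 1/1.42)/(4πk) = 0.1578/(4π·0.0425) = 0.2955 K/W
ΣR = 6.043×10^-4 + 3.069 + 0.2955 = 3.365 K/W
Q = ΔT/ΣR = (62.4 °C − 22 °C)/3.365 = 12.0 W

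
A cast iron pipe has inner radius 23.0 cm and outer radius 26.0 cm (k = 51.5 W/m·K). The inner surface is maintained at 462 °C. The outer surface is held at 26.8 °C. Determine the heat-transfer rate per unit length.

Q' = 2πk·ΔT/ln(r₂/r₁) = 2π × 51.5 × 435.2 / ln(0.260/0.230) = 1.15×10^6 W/m

Q' = 1.15×10^6 W/m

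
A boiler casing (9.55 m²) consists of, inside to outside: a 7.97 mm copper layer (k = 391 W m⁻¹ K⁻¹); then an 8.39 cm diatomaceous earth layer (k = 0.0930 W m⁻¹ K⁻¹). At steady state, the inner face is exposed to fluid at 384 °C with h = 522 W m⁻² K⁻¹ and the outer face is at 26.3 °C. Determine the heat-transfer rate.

Series thermal resistances, inner to outer:
  R_conv,in = 1/(hA) = 1/(522·9.55) = 2.006×10^-4 K/W
  R_copper = L/(kA) = 0.00797/(391·9.55) = 2.134×10^-6 K/W
  R_diatomaceous earth = L/(kA) = 0.0839/(0.0930·9.55) = 0.09447 K/W
ΣR = 2.006×10^-4 + 2.134×10^-6 + 0.09447 = 0.09467 K/W
Q = ΔT/ΣR = (384 °C − 26.3 °C)/0.09467 = 3780 W

Q = 3.78 kW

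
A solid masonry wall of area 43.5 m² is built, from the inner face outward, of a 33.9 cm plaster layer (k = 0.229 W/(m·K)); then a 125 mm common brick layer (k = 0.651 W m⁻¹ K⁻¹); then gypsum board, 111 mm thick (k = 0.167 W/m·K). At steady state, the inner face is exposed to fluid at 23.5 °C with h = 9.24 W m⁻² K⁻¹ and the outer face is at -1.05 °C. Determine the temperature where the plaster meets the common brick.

Resistance network (inner→outer):
  R_conv,in = 1/(hA) = 1/(9.24·43.5) = 0.002488 K/W
  R_plaster = L/(kA) = 0.339/(0.229·43.5) = 0.03403 K/W
  R_common brick = L/(kA) = 0.125/(0.651·43.5) = 0.004414 K/W
  R_gypsum board = L/(kA) = 0.111/(0.167·43.5) = 0.01528 K/W
ΣR = 0.002488 + 0.03403 + 0.004414 + 0.01528 = 0.05621 K/W
Q = ΔT/ΣR = (23.5 °C − -1.05 °C)/0.05621 = 436.8 W
From the inner boundary to the plaster/common brick interface, ΣR_partial = 0.03652 K/W.
T_interface = T_in − Q·ΣR_partial = 23.5 °C − (436.8)(0.03652) = 7.55 °C

T = 7.55 °C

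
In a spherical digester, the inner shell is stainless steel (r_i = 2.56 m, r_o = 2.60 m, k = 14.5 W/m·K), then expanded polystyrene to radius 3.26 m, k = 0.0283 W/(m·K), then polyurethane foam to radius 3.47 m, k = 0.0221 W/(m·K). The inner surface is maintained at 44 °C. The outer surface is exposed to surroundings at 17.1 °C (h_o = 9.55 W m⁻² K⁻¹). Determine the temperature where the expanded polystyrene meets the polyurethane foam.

Resistance network (inner→outer):
  R_stainless steel = (1/2.56 − 1/2.60)/(4πk) = 0.006010/(4π·14.5) = 3.298×10^-5 K/W
  R_expanded polystyrene = (1/2.60 − 1/3.26)/(4πk) = 0.07787/(4π·0.0283) = 0.2190 K/W
  R_polyurethane foam = (1/3.26 − 1/3.47)/(4πk) = 0.01856/(4π·0.0221) = 0.06685 K/W
  R_conv,out = 1/(4πr²h) = 1/(4π·3.47²·9.55) = 6.920×10^-4 K/W
ΣR = 3.298×10^-5 + 0.2190 + 0.06685 + 6.920×10^-4 = 0.2866 K/W
Q = ΔT/ΣR = (44 °C − 17.1 °C)/0.2866 = 93.86 W
From the inner boundary to the expanded polystyrene/polyurethane foam interface, ΣR_partial = 0.2190 K/W.
T_interface = T_in − Q·ΣR_partial = 44 °C − (93.86)(0.2190) = 23.4 °C

T = 23.4 °C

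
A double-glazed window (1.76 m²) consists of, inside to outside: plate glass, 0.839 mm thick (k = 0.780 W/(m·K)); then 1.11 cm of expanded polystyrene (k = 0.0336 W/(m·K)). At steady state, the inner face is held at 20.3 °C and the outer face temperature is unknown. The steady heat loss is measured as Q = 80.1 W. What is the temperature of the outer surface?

T_out = 5.22 °C

Sum the resistances:
  R_plate glass = L/(kA) = 8.39×10^-4/(0.780·1.76) = 6.112×10^-4 K/W
  R_expanded polystyrene = L/(kA) = 0.0111/(0.0336·1.76) = 0.1877 K/W
ΣR = 0.1883 K/W
ΔT = Q·ΣR = 80.1 × 0.1883 = 15.08 K
Heat flows outward, so T_out = T_in − ΔT = 20.3 − 15.08 = 5.22 °C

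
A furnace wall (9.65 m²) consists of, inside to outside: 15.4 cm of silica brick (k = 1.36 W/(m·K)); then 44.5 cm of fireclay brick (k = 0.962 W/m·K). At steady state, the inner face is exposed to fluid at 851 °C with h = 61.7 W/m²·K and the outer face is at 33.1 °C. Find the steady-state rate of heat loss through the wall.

Resistance network (inner→outer):
  R_conv,in = 1/(hA) = 1/(61.7·9.65) = 0.001680 K/W
  R_silica brick = L/(kA) = 0.154/(1.36·9.65) = 0.01173 K/W
  R_fireclay brick = L/(kA) = 0.445/(0.962·9.65) = 0.04794 K/W
ΣR = 0.001680 + 0.01173 + 0.04794 = 0.06135 K/W
Q = ΔT/ΣR = (851 °C − 33.1 °C)/0.06135 = 13300 W

Q = 13.3 kW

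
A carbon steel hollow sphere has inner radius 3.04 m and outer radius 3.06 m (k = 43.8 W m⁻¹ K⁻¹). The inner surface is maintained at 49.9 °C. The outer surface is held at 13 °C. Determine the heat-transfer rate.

Q = 4πk·ΔT/(1/r₁ − 1/r₂) = 4π × 43.8 × 36.9 / (1/3.04 − 1/3.06) = 9.45×10^6 W

Q = 9.45×10^6 W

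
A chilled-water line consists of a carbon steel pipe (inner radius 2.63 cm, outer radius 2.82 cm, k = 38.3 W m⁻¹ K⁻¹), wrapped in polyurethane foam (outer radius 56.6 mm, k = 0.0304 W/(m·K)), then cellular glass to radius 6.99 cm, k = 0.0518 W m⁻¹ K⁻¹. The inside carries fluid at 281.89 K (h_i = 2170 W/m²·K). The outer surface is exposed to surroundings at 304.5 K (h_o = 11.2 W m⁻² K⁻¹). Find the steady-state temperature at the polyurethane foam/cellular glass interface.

T = 300.2 K

Series thermal resistances, inner to outer:
  R'_conv,in = 1/(2πr h) = 1/(2π·0.0263·2170) = 0.002789 m·K/W
  R'_carbon steel = ln(0.0282/0.0263)/(2πk) = 0.06975/(2π·38.3) = 2.899×10^-4 m·K/W
  R'_polyurethane foam = ln(0.0566/0.0282)/(2πk) = 0.6967/(2π·0.0304) = 3.647 m·K/W
  R'_cellular glass = ln(0.0699/0.0566)/(2πk) = 0.2111/(2π·0.0518) = 0.6485 m·K/W
  R'_conv,out = 1/(2πr h) = 1/(2π·0.0699·11.2) = 0.2033 m·K/W
ΣR = 0.002789 + 2.899×10^-4 + 3.647 + 0.6485 + 0.2033 = 4.502 m·K/W
Q' = ΔT/ΣR = (281.89 K − 304.5 K)/4.502 = -5.022 W/m
From the inner boundary to the polyurethane foam/cellular glass interface, ΣR_partial = 3.650 m·K/W.
T_interface = T_in − Q'·ΣR_partial = 281.89 K − (-5.022)(3.650) = 300.2 K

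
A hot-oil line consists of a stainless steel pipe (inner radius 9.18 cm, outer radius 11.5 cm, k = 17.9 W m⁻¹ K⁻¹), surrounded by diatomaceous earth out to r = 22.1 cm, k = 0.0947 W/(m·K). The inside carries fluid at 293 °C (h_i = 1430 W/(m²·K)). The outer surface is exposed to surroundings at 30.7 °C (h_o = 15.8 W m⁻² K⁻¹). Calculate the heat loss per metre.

Q' = 229 W/m

Series thermal resistances, inner to outer:
  R'_conv,in = 1/(2πr h) = 1/(2π·0.0918·1430) = 0.001212 m·K/W
  R'_stainless steel = ln(0.115/0.0918)/(2πk) = 0.2253/(2π·17.9) = 0.002003 m·K/W
  R'_diatomaceous earth = ln(0.221/0.115)/(2πk) = 0.6532/(2π·0.0947) = 1.098 m·K/W
  R'_conv,out = 1/(2πr h) = 1/(2π·0.221·15.8) = 0.04558 m·K/W
ΣR = 0.001212 + 0.002003 + 1.098 + 0.04558 = 1.147 m·K/W
Q' = ΔT/ΣR = (293 °C − 30.7 °C)/1.147 = 229 W/m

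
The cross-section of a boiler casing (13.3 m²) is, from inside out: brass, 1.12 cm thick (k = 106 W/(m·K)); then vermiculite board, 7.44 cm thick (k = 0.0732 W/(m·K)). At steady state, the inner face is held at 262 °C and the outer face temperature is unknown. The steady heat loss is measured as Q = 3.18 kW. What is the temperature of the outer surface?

T_out = 19.0 °C

Series resistances:
  R_brass = L/(kA) = 0.0112/(106·13.3) = 7.944×10^-6 K/W
  R_vermiculite board = L/(kA) = 0.0744/(0.0732·13.3) = 0.07642 K/W
ΣR = 0.07643 K/W
ΔT = Q·ΣR = 3180 × 0.07643 = 243.0 K
Heat flows outward, so T_out = T_in − ΔT = 262 − 243.0 = 19.0 °C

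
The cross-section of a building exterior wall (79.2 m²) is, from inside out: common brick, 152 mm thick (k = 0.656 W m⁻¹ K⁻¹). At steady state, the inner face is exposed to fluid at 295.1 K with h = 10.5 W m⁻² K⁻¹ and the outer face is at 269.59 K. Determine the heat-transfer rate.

Q = 6.18 kW

Resistance network (inner→outer):
  R_conv,in = 1/(hA) = 1/(10.5·79.2) = 0.001203 K/W
  R_common brick = L/(kA) = 0.152/(0.656·79.2) = 0.002926 K/W
ΣR = 0.001203 + 0.002926 = 0.004129 K/W
Q = ΔT/ΣR = (295.1 K − 269.59 K)/0.004129 = 6180 W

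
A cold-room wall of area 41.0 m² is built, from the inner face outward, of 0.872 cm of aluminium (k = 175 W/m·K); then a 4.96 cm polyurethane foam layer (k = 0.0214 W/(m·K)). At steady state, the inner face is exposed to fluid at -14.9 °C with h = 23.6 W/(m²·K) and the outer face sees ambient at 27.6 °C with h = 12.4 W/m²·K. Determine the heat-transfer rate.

Q = 714 W

Resistance network (inner→outer):
  R_conv,in = 1/(hA) = 1/(23.6·41.0) = 0.001033 K/W
  R_aluminium = L/(kA) = 0.00872/(175·41.0) = 1.215×10^-6 K/W
  R_polyurethane foam = L/(kA) = 0.0496/(0.0214·41.0) = 0.05653 K/W
  R_conv,out = 1/(hA) = 1/(12.4·41.0) = 0.001967 K/W
ΣR = 0.001033 + 1.215×10^-6 + 0.05653 + 0.001967 = 0.05953 K/W
Q = ΔT/ΣR = (-14.9 °C − 27.6 °C)/0.05953 = -714 W
(Negative Q ⇒ heat flows inward; heat gain = 714 W.)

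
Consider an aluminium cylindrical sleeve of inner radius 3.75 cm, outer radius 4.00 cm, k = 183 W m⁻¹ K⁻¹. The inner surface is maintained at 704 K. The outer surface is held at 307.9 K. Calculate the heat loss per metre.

Q' = 2πk·ΔT/ln(r₂/r₁) = 2π × 183 × 396.1 / ln(0.0400/0.0375) = 7.06×10^6 W/m

Q' = 7060 kW/m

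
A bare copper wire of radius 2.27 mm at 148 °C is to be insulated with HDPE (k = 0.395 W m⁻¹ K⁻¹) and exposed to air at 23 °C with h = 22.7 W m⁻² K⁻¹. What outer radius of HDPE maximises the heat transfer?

r_cr = 1.74 cm

For a cylinder, r_cr = k_ins/h = 0.395/22.7 = 0.0174 m = 1.74 cm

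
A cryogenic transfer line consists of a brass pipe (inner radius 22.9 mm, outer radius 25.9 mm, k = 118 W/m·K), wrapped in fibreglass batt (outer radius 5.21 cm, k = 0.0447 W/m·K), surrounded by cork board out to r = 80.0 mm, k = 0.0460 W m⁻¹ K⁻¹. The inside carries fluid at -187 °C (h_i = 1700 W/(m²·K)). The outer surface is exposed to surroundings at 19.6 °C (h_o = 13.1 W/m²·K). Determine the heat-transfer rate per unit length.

Resistance network (inner→outer):
  R'_conv,in = 1/(2πr h) = 1/(2π·0.0229·1700) = 0.004088 m·K/W
  R'_brass = ln(0.0259/0.0229)/(2πk) = 0.1231/(2π·118) = 1.660×10^-4 m·K/W
  R'_fibreglass batt = ln(0.0521/0.0259)/(2πk) = 0.6989/(2π·0.0447) = 2.489 m·K/W
  R'_cork board = ln(0.0800/0.0521)/(2πk) = 0.4289/(2π·0.0460) = 1.484 m·K/W
  R'_conv,out = 1/(2πr h) = 1/(2π·0.0800·13.1) = 0.1519 m·K/W
ΣR = 0.004088 + 1.660×10^-4 + 2.489 + 1.484 + 0.1519 = 4.129 m·K/W
Q' = ΔT/ΣR = (-187 °C − 19.6 °C)/4.129 = -50.0 W/m
(Negative Q' ⇒ heat flows inward; heat gain = 50.0 W/m.)

Q' = 50.0 W/m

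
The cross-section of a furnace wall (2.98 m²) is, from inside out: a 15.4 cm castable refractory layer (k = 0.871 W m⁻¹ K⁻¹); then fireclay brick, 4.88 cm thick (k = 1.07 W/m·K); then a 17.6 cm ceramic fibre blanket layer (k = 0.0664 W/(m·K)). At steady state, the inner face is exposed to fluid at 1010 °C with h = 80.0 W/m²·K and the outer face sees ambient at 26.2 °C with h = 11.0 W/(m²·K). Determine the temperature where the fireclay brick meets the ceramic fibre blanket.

Treat each layer as a resistance in series:
  R_conv,in = 1/(hA) = 1/(80.0·2.98) = 0.004195 K/W
  R_castable refractory = L/(kA) = 0.154/(0.871·2.98) = 0.05933 K/W
  R_fireclay brick = L/(kA) = 0.0488/(1.07·2.98) = 0.01530 K/W
  R_ceramic fibre blanket = L/(kA) = 0.176/(0.0664·2.98) = 0.8895 K/W
  R_conv,out = 1/(hA) = 1/(11.0·2.98) = 0.03051 K/W
ΣR = 0.004195 + 0.05933 + 0.01530 + 0.8895 + 0.03051 = 0.9988 K/W
Q = ΔT/ΣR = (1010 °C − 26.2 °C)/0.9988 = 985.0 W
From the inner boundary to the fireclay brick/ceramic fibre blanket interface, ΣR_partial = 0.07883 K/W.
T_interface = T_in − Q·ΣR_partial = 1010 °C − (985.0)(0.07883) = 932 °C

T = 932 °C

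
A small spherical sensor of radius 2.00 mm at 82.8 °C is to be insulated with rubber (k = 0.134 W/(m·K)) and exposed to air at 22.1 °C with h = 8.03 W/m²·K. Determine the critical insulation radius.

For a sphere, r_cr = 2k_ins/h = 2·0.134/8.03 = 0.0334 m = 3.34 cm

r_cr = 3.34 cm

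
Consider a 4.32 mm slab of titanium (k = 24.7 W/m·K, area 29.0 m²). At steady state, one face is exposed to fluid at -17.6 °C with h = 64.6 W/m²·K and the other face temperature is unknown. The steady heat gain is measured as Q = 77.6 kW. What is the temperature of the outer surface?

Sum the resistances:
  R_conv,in = 1/(hA) = 1/(64.6·29.0) = 5.338×10^-4 K/W
  R_titanium = L/(kA) = 0.00432/(24.7·29.0) = 6.031×10^-6 K/W
ΣR = 5.398×10^-4 K/W
ΔT = Q·ΣR = 77600 × 5.398×10^-4 = 41.89 K
Heat flows inward, so T_out = T_in + ΔT = -17.6 + 41.89 = 24.3 °C

T_out = 24.3 °C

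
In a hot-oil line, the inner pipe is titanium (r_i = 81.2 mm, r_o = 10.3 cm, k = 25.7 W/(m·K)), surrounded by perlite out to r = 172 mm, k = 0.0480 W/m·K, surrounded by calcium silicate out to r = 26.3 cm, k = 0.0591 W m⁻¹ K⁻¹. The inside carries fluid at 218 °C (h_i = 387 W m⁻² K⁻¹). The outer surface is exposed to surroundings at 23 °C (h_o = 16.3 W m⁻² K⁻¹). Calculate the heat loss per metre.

Treat each layer as a resistance in series:
  R'_conv,in = 1/(2πr h) = 1/(2π·0.0812·387) = 0.005065 m·K/W
  R'_titanium = ln(0.103/0.0812)/(2πk) = 0.2378/(2π·25.7) = 0.001473 m·K/W
  R'_perlite = ln(0.172/0.103)/(2πk) = 0.5128/(2π·0.0480) = 1.700 m·K/W
  R'_calcium silicate = ln(0.263/0.172)/(2πk) = 0.4247/(2π·0.0591) = 1.144 m·K/W
  R'_conv,out = 1/(2πr h) = 1/(2π·0.263·16.3) = 0.03713 m·K/W
ΣR = 0.005065 + 0.001473 + 1.700 + 1.144 + 0.03713 = 2.888 m·K/W
Q' = ΔT/ΣR = (218 °C − 23 °C)/2.888 = 67.5 W/m

Q' = 67.5 W/m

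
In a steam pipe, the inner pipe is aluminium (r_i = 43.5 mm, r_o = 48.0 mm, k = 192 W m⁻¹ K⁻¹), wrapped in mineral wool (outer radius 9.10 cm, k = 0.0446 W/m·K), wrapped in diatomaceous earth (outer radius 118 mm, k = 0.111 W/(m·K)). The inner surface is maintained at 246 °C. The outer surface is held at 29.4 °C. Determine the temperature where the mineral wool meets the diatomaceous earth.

T = 59.8 °C

Treat each layer as a resistance in series:
  R'_aluminium = ln(0.0480/0.0435)/(2πk) = 0.09844/(2π·192) = 8.160×10^-5 m·K/W
  R'_mineral wool = ln(0.0910/0.0480)/(2πk) = 0.6397/(2π·0.0446) = 2.283 m·K/W
  R'_diatomaceous earth = ln(0.118/0.0910)/(2πk) = 0.2598/(2π·0.111) = 0.3725 m·K/W
ΣR = 8.160×10^-5 + 2.283 + 0.3725 = 2.656 m·K/W
Q' = ΔT/ΣR = (246 °C − 29.4 °C)/2.656 = 81.55 W/m
From the inner boundary to the mineral wool/diatomaceous earth interface, ΣR_partial = 2.283 m·K/W.
T_interface = T_in − Q'·ΣR_partial = 246 °C − (81.55)(2.283) = 59.8 °C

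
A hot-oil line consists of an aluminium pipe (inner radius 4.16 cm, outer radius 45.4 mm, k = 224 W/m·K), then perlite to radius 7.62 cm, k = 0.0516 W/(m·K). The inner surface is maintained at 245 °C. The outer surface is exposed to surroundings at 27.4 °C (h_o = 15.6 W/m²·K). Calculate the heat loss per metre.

Q' = 126 W/m

Resistance network (inner→outer):
  R'_aluminium = ln(0.0454/0.0416)/(2πk) = 0.08741/(2π·224) = 6.211×10^-5 m·K/W
  R'_perlite = ln(0.0762/0.0454)/(2πk) = 0.5178/(2π·0.0516) = 1.597 m·K/W
  R'_conv,out = 1/(2πr h) = 1/(2π·0.0762·15.6) = 0.1339 m·K/W
ΣR = 6.211×10^-5 + 1.597 + 0.1339 = 1.731 m·K/W
Q' = ΔT/ΣR = (245 °C − 27.4 °C)/1.731 = 126 W/m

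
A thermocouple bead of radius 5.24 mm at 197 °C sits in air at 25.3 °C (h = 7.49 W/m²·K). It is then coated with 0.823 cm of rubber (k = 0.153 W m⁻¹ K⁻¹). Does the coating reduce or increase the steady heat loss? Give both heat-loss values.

increases: 0.444 → 1.44 W

Critical radius for a sphere: r_cr = 2k/h = 0.0409 m = 4.09 cm.
Outer radius after coating: r₂ = 0.00524 + 0.00823 = 0.01347 m.
Since r₁ < r_cr and r₂ ≤ r_cr, the coating moves toward the maximum at r_cr — heat loss rises.
Bare: R = 1/(4πr₁²h) = 386.9 K/W; Q = 171.7/386.9 = 0.444 W.
Coated: R = R_cond + R_conv = 119.2 K/W; Q = 171.7/119.2 = 1.44 W.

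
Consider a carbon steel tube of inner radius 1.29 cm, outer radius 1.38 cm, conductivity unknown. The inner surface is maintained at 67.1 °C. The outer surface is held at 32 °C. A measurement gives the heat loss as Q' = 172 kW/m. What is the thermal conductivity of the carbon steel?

k = 52.6 W/m·K

ΣR = ΔT/Q' = |67.1 − 32|/1.72×10^5 = 2.041×10^-4 m·K/W
ln(r₂/r₁)/(2πk) = 2.041×10^-4 ⇒ k = 0.06744/(2π·2.041×10^-4) = 52.6 W/m·K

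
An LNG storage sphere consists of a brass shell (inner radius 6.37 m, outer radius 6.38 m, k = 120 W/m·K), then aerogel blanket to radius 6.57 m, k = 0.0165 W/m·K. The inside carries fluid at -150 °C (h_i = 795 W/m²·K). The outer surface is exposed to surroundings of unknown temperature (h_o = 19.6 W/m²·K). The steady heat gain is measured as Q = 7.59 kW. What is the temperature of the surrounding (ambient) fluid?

T_out = 16.7 °C

Series resistances:
  R_conv,in = 1/(4πr²h) = 1/(4π·6.37²·795) = 2.467×10^-6 K/W
  R_brass = (1/6.37 − 1/6.38)/(4πk) = 2.461×10^-4/(4π·120) = 1.632×10^-7 K/W
  R_aerogel blanket = (1/6.38 − 1/6.57)/(4πk) = 0.004533/(4π·0.0165) = 0.02186 K/W
  R_conv,out = 1/(4πr²h) = 1/(4π·6.57²·19.6) = 9.406×10^-5 K/W
ΣR = 0.02196 K/W
ΔT = Q·ΣR = 7590 × 0.02196 = 166.7 K
Heat flows inward, so T_out = T_in + ΔT = -150 + 166.7 = 16.7 °C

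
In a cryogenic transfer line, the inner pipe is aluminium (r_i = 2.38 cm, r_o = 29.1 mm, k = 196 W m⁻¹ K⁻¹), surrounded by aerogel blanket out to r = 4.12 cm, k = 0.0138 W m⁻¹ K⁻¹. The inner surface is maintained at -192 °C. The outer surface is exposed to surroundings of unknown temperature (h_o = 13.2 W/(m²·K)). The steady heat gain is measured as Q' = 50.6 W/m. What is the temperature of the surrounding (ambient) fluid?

Sum the resistances:
  R'_aluminium = ln(0.0291/0.0238)/(2πk) = 0.2011/(2π·196) = 1.633×10^-4 m·K/W
  R'_aerogel blanket = ln(0.0412/0.0291)/(2πk) = 0.3477/(2π·0.0138) = 4.010 m·K/W
  R'_conv,out = 1/(2πr h) = 1/(2π·0.0412·13.2) = 0.2927 m·K/W
ΣR = 4.303 m·K/W
ΔT = Q'·ΣR = 50.6 × 4.303 = 217.7 K
Heat flows inward, so T_out = T_in + ΔT = -192 + 217.7 = 25.7 °C

T_out = 25.7 °C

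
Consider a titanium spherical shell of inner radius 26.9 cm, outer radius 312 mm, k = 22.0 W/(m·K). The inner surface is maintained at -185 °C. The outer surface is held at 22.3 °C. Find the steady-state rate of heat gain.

Q = 4πk·ΔT/(1/r₁ − 1/r₂) = 4π × 22.0 × 207.3 / (1/0.269 − 1/0.312) = 1.12×10^5 W

Q = 1.12×10^5 W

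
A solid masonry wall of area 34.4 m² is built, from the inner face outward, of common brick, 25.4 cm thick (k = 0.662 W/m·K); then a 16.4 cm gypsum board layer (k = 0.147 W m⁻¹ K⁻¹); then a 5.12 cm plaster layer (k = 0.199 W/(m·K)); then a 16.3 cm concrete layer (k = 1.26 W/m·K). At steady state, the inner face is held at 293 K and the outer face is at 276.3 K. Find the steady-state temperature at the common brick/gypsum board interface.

Resistance network (inner→outer):
  R_common brick = L/(kA) = 0.254/(0.662·34.4) = 0.01115 K/W
  R_gypsum board = L/(kA) = 0.164/(0.147·34.4) = 0.03243 K/W
  R_plaster = L/(kA) = 0.0512/(0.199·34.4) = 0.007479 K/W
  R_concrete = L/(kA) = 0.163/(1.26·34.4) = 0.003761 K/W
ΣR = 0.01115 + 0.03243 + 0.007479 + 0.003761 = 0.05482 K/W
Q = ΔT/ΣR = (293 K − 276.3 K)/0.05482 = 304.6 W
From the inner boundary to the common brick/gypsum board interface, ΣR_partial = 0.01115 K/W.
T_interface = T_in − Q·ΣR_partial = 293 K − (304.6)(0.01115) = 289.6 K

T = 289.6 K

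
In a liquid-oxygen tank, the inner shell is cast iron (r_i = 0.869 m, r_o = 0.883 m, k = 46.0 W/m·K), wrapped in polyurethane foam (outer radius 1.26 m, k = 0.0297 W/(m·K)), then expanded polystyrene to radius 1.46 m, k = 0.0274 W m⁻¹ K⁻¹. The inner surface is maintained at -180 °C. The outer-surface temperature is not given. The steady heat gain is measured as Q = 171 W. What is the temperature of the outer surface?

T_out = 29.3 °C

Sum the resistances:
  R_cast iron = (1/0.869 − 1/0.883)/(4πk) = 0.01825/(4π·46.0) = 3.156×10^-5 K/W
  R_polyurethane foam = (1/0.883 − 1/1.26)/(4πk) = 0.3389/(4π·0.0297) = 0.9079 K/W
  R_expanded polystyrene = (1/1.26 − 1/1.46)/(4πk) = 0.1087/(4π·0.0274) = 0.3158 K/W
ΣR = 1.224 K/W
ΔT = Q·ΣR = 171 × 1.224 = 209.3 K
Heat flows inward, so T_out = T_in + ΔT = -180 + 209.3 = 29.3 °C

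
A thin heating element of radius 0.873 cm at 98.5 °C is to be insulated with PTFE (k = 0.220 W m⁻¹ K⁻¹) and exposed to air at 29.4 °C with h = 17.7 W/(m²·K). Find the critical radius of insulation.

r_cr = 1.24 cm

For a cylinder, r_cr = k_ins/h = 0.220/17.7 = 0.0124 m = 1.24 cm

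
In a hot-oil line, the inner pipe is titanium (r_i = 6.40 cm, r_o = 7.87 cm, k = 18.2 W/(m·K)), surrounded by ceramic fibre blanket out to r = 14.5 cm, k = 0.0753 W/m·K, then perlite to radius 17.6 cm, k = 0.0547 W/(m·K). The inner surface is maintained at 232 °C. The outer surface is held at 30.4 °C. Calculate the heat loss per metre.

Resistance network (inner→outer):
  R'_titanium = ln(0.0787/0.0640)/(2πk) = 0.2068/(2π·18.2) = 0.001808 m·K/W
  R'_ceramic fibre blanket = ln(0.145/0.0787)/(2πk) = 0.6111/(2π·0.0753) = 1.292 m·K/W
  R'_perlite = ln(0.176/0.145)/(2πk) = 0.1938/(2π·0.0547) = 0.5637 m·K/W
ΣR = 0.001808 + 1.292 + 0.5637 = 1.858 m·K/W
Q' = ΔT/ΣR = (232 °C − 30.4 °C)/1.858 = 109 W/m

Q' = 109 W/m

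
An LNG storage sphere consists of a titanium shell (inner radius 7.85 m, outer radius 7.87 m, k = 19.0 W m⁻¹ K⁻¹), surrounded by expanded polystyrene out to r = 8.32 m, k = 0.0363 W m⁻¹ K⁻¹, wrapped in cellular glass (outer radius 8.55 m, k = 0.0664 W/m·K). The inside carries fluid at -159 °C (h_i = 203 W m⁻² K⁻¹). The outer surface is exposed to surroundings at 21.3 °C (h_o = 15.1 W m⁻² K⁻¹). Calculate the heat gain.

Treat each layer as a resistance in series:
  R_conv,in = 1/(4πr²h) = 1/(4π·7.85²·203) = 6.361×10^-6 K/W
  R_titanium = (1/7.85 − 1/7.87)/(4πk) = 3.237×10^-4/(4π·19.0) = 1.356×10^-6 K/W
  R_expanded polystyrene = (1/7.87 − 1/8.32)/(4πk) = 0.006872/(4π·0.0363) = 0.01507 K/W
  R_cellular glass = (1/8.32 − 1/8.55)/(4πk) = 0.003233/(4π·0.0664) = 0.003875 K/W
  R_conv,out = 1/(4πr²h) = 1/(4π·8.55²·15.1) = 7.209×10^-5 K/W
ΣR = 6.361×10^-6 + 1.356×10^-6 + 0.01507 + 0.003875 + 7.209×10^-5 = 0.01902 K/W
Q = ΔT/ΣR = (-159 °C − 21.3 °C)/0.01902 = -9480 W
(Negative Q ⇒ heat flows inward; heat gain = 9480 W.)

Q = 9.48 kW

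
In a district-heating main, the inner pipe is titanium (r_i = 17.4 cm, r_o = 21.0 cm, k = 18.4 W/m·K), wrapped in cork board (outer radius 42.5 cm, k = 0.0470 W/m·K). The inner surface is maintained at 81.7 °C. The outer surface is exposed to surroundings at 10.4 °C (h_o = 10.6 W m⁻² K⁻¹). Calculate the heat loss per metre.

Q' = 29.4 W/m

Treat each layer as a resistance in series:
  R'_titanium = ln(0.210/0.174)/(2πk) = 0.1881/(2π·18.4) = 0.001627 m·K/W
  R'_cork board = ln(0.425/0.210)/(2πk) = 0.7050/(2π·0.0470) = 2.387 m·K/W
  R'_conv,out = 1/(2πr h) = 1/(2π·0.425·10.6) = 0.03533 m·K/W
ΣR = 0.001627 + 2.387 + 0.03533 = 2.424 m·K/W
Q' = ΔT/ΣR = (81.7 °C − 10.4 °C)/2.424 = 29.4 W/m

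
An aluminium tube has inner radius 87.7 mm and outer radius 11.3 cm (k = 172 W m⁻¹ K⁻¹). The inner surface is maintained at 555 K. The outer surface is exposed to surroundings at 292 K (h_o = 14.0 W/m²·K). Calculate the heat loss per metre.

Q' = 2610 W/m

Series thermal resistances, inner to outer:
  R'_aluminium = ln(0.113/0.0877)/(2πk) = 0.2535/(2π·172) = 2.345×10^-4 m·K/W
  R'_conv,out = 1/(2πr h) = 1/(2π·0.113·14.0) = 0.1006 m·K/W
ΣR = 2.345×10^-4 + 0.1006 = 0.1008 m·K/W
Q' = ΔT/ΣR = (555 K − 292 K)/0.1008 = 2610 W/m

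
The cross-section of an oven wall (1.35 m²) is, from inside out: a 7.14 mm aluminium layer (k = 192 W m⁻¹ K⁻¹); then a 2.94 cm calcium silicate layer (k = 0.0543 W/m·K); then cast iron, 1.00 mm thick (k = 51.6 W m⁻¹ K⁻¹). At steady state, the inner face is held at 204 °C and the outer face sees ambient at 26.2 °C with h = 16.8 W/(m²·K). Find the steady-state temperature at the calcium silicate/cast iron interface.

Treat each layer as a resistance in series:
  R_aluminium = L/(kA) = 0.00714/(192·1.35) = 2.755×10^-5 K/W
  R_calcium silicate = L/(kA) = 0.0294/(0.0543·1.35) = 0.4011 K/W
  R_cast iron = L/(kA) = 0.00100/(51.6·1.35) = 1.436×10^-5 K/W
  R_conv,out = 1/(hA) = 1/(16.8·1.35) = 0.04409 K/W
ΣR = 2.755×10^-5 + 0.4011 + 1.436×10^-5 + 0.04409 = 0.4452 K/W
Q = ΔT/ΣR = (204 °C − 26.2 °C)/0.4452 = 399.4 W
From the inner boundary to the calcium silicate/cast iron interface, ΣR_partial = 0.4011 K/W.
T_interface = T_in − Q·ΣR_partial = 204 °C − (399.4)(0.4011) = 43.8 °C

T = 43.8 °C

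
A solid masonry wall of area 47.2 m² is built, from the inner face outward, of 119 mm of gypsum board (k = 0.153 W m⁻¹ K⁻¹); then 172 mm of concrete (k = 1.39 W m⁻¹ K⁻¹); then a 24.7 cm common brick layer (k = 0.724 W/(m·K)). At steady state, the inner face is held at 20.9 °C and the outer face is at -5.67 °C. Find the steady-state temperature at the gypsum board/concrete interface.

T = 4.27 °C

Treat each layer as a resistance in series:
  R_gypsum board = L/(kA) = 0.119/(0.153·47.2) = 0.01648 K/W
  R_concrete = L/(kA) = 0.172/(1.39·47.2) = 0.002622 K/W
  R_common brick = L/(kA) = 0.247/(0.724·47.2) = 0.007228 K/W
ΣR = 0.01648 + 0.002622 + 0.007228 = 0.02633 K/W
Q = ΔT/ΣR = (20.9 °C − -5.67 °C)/0.02633 = 1009 W
From the inner boundary to the gypsum board/concrete interface, ΣR_partial = 0.01648 K/W.
T_interface = T_in − Q·ΣR_partial = 20.9 °C − (1009)(0.01648) = 4.27 °C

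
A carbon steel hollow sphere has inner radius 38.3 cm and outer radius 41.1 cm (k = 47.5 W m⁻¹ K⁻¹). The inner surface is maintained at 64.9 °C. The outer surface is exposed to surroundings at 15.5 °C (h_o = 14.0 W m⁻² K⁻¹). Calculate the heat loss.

Resistance network (inner→outer):
  R_carbon steel = (1/0.383 − 1/0.411)/(4πk) = 0.1779/(4π·47.5) = 2.980×10^-4 K/W
  R_conv,out = 1/(4πr²h) = 1/(4π·0.411²·14.0) = 0.03365 K/W
ΣR = 2.980×10^-4 + 0.03365 = 0.03395 K/W
Q = ΔT/ΣR = (64.9 °C − 15.5 °C)/0.03395 = 1460 W

Q = 1460 W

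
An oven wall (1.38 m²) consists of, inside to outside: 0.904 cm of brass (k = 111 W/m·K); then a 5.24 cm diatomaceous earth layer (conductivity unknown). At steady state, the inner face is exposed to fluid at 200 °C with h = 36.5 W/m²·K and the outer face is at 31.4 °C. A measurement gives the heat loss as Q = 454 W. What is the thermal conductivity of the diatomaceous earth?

k = 0.108 W/m·K

ΣR = ΔT/Q = |200 − 31.4|/454 = 0.3714 K/W
Known resistances:
  R_conv,in = 1/(hA) = 1/(36.5·1.38) = 0.01985 K/W
  R_brass = L/(kA) = 0.00904/(111·1.38) = 5.902×10^-5 K/W
R_diatomaceous earth = ΣR − ΣR_known = 0.3714 − 0.01991 = 0.3515 K/W
L/(kA) = 0.3515 ⇒ k = 0.0524/(0.3515·1.38) = 0.108 W/m·K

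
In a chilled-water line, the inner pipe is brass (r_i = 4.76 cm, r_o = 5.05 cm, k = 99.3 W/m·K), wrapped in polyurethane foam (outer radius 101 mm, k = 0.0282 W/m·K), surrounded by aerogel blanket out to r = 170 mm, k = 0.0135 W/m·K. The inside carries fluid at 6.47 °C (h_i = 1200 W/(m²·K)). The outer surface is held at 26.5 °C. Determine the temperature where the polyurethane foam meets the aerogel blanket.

T = 14.3 °C

Treat each layer as a resistance in series:
  R'_conv,in = 1/(2πr h) = 1/(2π·0.0476·1200) = 0.002786 m·K/W
  R'_brass = ln(0.0505/0.0476)/(2πk) = 0.05914/(2π·99.3) = 9.479×10^-5 m·K/W
  R'_polyurethane foam = ln(0.101/0.0505)/(2πk) = 0.6931/(2π·0.0282) = 3.912 m·K/W
  R'_aerogel blanket = ln(0.170/0.101)/(2πk) = 0.5207/(2π·0.0135) = 6.138 m·K/W
ΣR = 0.002786 + 9.479×10^-5 + 3.912 + 6.138 = 10.05 m·K/W
Q' = ΔT/ΣR = (6.47 °C − 26.5 °C)/10.05 = -1.993 W/m
From the inner boundary to the polyurethane foam/aerogel blanket interface, ΣR_partial = 3.915 m·K/W.
T_interface = T_in − Q'·ΣR_partial = 6.47 °C − (-1.993)(3.915) = 14.3 °C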